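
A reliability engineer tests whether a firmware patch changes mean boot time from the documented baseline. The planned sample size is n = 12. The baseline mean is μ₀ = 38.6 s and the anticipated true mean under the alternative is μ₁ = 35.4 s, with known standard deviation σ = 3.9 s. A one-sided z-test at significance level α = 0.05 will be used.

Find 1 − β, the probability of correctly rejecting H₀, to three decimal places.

Standardized effect: d = |μ₁ − μ₀| / σ = |35.4 − 38.6| / 3.9 = 0.8205
Noncentrality parameter: δ = d·√n = 0.8205 × √12 = 2.8423
One-sided α = 0.05 → critical value z_{0.05} = 1.645.
Power = Φ(δ − 1.645) = Φ(1.197) = 0.8844.

Power ≈ 0.884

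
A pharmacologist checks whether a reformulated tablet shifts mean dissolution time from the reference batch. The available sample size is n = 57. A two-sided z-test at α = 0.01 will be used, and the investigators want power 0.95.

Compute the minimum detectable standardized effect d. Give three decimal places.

Need Φ(δ − 2.576) = 0.95, so δ = 2.576 + 1.645 = 4.221.
(Lower-tail contribution to power is negligible for δ > 0.)
δ = d·√n ⇒ d = δ/√n = 4.221/√57 = 0.5590.

d ≈ 0.559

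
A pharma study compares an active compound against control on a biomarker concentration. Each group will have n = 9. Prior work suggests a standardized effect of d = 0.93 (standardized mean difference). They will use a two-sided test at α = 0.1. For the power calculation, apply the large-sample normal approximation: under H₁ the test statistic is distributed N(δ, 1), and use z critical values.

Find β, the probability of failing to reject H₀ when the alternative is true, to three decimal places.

Noncentrality parameter: δ = d·√(n/2) = 0.93 × √(9/2) = 1.9728
Two-sided α = 0.1 → critical value z_{0.05} = 1.645.
Power = Φ(δ − 1.645) + Φ(−δ − 1.645) = Φ(0.328) + Φ(-3.618) = 0.6285 + 0.0001 = 0.6287.
Type II error: β = 1 − power = 1 − 0.6287 = 0.3713.

β ≈ 0.371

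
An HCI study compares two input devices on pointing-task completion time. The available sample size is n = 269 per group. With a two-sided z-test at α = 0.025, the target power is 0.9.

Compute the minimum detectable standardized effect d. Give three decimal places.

d ≈ 0.304

Required noncentrality: δ = z_{0.0125} + z_{0.10} = 2.241 + 1.282 = 3.523.
(Lower-tail contribution to power is negligible for δ > 0.)
δ = d·√(n/2) ⇒ d = δ/√(n/2) = 3.523/√(269/2) = 0.3038.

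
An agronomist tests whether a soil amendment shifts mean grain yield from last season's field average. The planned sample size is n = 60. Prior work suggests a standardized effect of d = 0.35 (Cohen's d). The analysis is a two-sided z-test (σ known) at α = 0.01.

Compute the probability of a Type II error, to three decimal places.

β ≈ 0.446

Noncentrality parameter: δ = d·√n = 0.35 × √60 = 2.7111
Two-sided α = 0.01 → critical value z_{0.005} = 2.576.
Power = Φ(δ − 2.576) + Φ(−δ − 2.576) = Φ(0.135) + Φ(-5.287) = 0.5538 + 0.0000 = 0.5538.
Type II error: β = 1 − power = 1 − 0.5538 = 0.4462.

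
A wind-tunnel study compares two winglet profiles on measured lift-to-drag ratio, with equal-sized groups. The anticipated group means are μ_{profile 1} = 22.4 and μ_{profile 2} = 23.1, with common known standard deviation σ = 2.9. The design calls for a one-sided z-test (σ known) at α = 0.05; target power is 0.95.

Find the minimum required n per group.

n = 372 per group

Standardized effect: d = |μ_{profile 1} − μ_{profile 2}| / σ = |22.4 − 23.1| / 2.9 = 0.2414
Set Φ(δ − 1.645) = 0.95; then δ − 1.645 = Φ⁻¹(0.95) = 1.645, giving δ = 3.290.
δ = d·√(n/2) ⇒ n = 2(δ/d)² = 2 × (3.290 / 0.2414)² = 371.49.
Rounding up, n = 372 per group.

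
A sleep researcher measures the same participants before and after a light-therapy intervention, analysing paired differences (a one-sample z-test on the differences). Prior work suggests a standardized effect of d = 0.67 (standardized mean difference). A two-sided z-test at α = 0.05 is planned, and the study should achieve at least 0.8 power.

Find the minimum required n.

For power 0.8 need Φ(δ − z_{0.025}) = 0.8, so δ = z_{0.025} + z_{0.20} = 1.960 + 0.842 = 2.802.
(Ignoring the negligible lower-tail rejection probability gives the usual closed-form inversion.)
δ = d·√n ⇒ n = (δ/d)² = (2.802 / 0.67)² = 17.48.
Rounding up, n = 18.

n = 18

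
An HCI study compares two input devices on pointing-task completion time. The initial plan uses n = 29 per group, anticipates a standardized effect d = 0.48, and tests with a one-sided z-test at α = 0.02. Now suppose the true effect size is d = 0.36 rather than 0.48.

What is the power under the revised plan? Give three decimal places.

Power ≈ 0.247

With d = 0.36: δ = d·√(n/2) = 0.36 × √(29/2) = 1.3708. Critical value z_{0.02} = 2.054.
Revised power = P(Z > 2.054 − δ) = Φ(-0.683) = 0.2473.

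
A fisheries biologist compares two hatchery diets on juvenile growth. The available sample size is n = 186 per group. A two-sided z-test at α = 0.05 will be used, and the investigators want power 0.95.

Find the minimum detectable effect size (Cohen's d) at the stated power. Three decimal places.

d ≈ 0.374

Need Φ(δ − 1.960) = 0.95, so δ = 1.960 + 1.645 = 3.605.
(Lower-tail contribution to power is negligible for δ > 0.)
δ = d·√(n/2) ⇒ d = δ/√(n/2) = 3.605/√(186/2) = 0.3738.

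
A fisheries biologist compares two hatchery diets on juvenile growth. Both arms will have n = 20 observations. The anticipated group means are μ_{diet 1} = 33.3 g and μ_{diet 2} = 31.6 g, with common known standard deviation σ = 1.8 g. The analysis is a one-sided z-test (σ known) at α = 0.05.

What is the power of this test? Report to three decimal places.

Standardized effect: d = |μ_{diet 1} − μ_{diet 2}| / σ = |33.3 − 31.6| / 1.8 = 0.9444
Noncentrality parameter: δ = d·√(n/2) = 0.9444 × √(20/2) = 2.9866
One-sided α = 0.05 → critical value z_{0.05} = 1.645.
Power = P(Z > 1.645 − δ) = Φ(1.342) = 0.9102.

Power ≈ 0.910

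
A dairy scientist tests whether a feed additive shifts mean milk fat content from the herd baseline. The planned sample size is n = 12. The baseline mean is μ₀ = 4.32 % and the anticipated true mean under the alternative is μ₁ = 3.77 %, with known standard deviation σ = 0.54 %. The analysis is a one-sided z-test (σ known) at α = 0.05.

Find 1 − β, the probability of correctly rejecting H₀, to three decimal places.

Standardized effect: d = |μ₁ − μ₀| / σ = |3.77 − 4.32| / 0.54 = 1.0185
Noncentrality parameter: δ = d·√n = 1.0185 × √12 = 3.5283
One-sided α = 0.05 → critical value z_{0.05} = 1.645.
Power = P(Z > 1.645 − δ) = Φ(1.883) = 0.9702.

Power ≈ 0.970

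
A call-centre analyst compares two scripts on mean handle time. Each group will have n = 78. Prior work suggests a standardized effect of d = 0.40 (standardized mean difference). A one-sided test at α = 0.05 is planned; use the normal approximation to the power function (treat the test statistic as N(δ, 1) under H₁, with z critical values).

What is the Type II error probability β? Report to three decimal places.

Noncentrality parameter: δ = d·√(n/2) = 0.40 × √(78/2) = 2.4980
Critical value for a one-sided test at α = 0.05: z_α = 1.645.
Power = Φ(δ − 1.645) = Φ(0.853) = 0.8032.
Type II error: β = 1 − power = 1 − 0.8032 = 0.1968.

β ≈ 0.197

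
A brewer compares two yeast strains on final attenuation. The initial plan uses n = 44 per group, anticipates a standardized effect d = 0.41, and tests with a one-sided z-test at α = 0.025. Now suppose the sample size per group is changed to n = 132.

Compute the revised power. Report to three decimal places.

Power ≈ 0.915

With n = 132 per group: δ = d·√(n/2) = 0.41 × √(132/2) = 3.3309. Critical value z_{0.025} = 1.960.
Revised power = P(Z > 1.960 − δ) = Φ(1.371) = 0.9148.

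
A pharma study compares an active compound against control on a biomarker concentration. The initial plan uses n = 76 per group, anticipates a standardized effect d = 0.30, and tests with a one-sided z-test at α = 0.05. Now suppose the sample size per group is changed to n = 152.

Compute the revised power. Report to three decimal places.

Power ≈ 0.834

With n = 152 per group: δ = d·√(n/2) = 0.30 × √(152/2) = 2.6153. Critical value z_{0.05} = 1.645.
Revised power = Φ(δ − 1.645) = Φ(0.970) = 0.8341.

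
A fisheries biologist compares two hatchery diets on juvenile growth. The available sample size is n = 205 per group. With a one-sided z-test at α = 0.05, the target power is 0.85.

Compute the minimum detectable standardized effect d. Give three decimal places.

d ≈ 0.265

Need Φ(δ − 1.645) = 0.85, so δ = 1.645 + 1.036 = 2.681.
δ = d·√(n/2) ⇒ d = δ/√(n/2) = 2.681/√(205/2) = 0.2648.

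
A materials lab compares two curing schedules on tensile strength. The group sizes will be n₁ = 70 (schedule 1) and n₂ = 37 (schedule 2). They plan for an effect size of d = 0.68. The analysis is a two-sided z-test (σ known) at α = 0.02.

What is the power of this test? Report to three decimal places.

Power ≈ 0.846

Noncentrality parameter: δ = d / √(1/n₁ + 1/n₂) = 0.68 / √(1/70 + 1/37) = 3.3455
Critical value for a two-sided test at α = 0.02: z_{α/2} = 2.326.
Power = Φ(δ − 2.326) + Φ(−δ − 2.326) = Φ(1.019) + Φ(-5.672) = 0.8459 + 0.0000 = 0.8459.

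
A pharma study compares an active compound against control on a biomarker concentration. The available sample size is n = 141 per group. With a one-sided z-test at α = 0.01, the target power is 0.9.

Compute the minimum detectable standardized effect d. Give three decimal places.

Required noncentrality: δ = z_{0.01} + z_{0.10} = 2.326 + 1.282 = 3.608.
δ = d·√(n/2) ⇒ d = δ/√(n/2) = 3.608/√(141/2) = 0.4297.

d ≈ 0.430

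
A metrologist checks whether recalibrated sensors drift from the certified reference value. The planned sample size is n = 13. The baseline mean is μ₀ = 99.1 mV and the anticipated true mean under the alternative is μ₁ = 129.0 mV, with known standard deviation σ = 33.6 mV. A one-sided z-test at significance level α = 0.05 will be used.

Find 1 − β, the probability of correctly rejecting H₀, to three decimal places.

Power ≈ 0.941

Standardized effect: d = |μ₁ − μ₀| / σ = |129.0 − 99.1| / 33.6 = 0.8899
Noncentrality parameter: δ = d·√n = 0.8899 × √13 = 3.2085
One-sided α = 0.05 → critical value z_{0.05} = 1.645.
Power = Φ(δ − 1.645) = Φ(1.564) = 0.9411.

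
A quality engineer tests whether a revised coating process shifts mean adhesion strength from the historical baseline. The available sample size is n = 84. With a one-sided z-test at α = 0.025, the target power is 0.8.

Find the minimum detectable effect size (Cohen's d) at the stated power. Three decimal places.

Need Φ(δ − 1.960) = 0.8, so δ = 1.960 + 0.842 = 2.802.
δ = d·√n ⇒ d = δ/√n = 2.802/√84 = 0.3057.

d ≈ 0.306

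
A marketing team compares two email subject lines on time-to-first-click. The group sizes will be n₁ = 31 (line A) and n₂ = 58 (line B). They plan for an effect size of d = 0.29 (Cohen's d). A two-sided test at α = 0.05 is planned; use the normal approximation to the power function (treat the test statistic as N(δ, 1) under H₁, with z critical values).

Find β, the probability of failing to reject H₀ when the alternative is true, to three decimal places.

β ≈ 0.744

Noncentrality parameter: λ = d / √(1/n₁ + 1/n₂) = 0.29 / √(1/31 + 1/58) = 1.3035
Two-sided α = 0.05 → critical value z_{0.025} = 1.960.
Power = Φ(λ − 1.960) + Φ(−λ − 1.960) = Φ(-0.657) + Φ(-3.263) = 0.2558 + 0.0006 = 0.2563.
Type II error: β = 1 − power = 1 − 0.2563 = 0.7437.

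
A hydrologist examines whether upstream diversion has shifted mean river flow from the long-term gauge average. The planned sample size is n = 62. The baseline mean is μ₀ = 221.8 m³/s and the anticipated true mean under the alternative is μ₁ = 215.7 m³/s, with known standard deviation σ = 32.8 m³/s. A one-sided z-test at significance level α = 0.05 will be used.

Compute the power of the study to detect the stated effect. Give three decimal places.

Power ≈ 0.428

Standardized effect: d = |μ₁ − μ₀| / σ = |215.7 − 221.8| / 32.8 = 0.1860
Noncentrality parameter: δ = d·√n = 0.1860 × √62 = 1.4644
Critical value for a one-sided test at α = 0.05: z_α = 1.645.
Power = Φ(δ − 1.645) = Φ(-0.180) = 0.4284.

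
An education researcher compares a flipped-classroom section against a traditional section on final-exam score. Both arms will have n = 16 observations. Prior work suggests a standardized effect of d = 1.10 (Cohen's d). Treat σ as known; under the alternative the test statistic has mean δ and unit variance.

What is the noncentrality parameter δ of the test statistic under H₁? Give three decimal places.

The noncentrality parameter scales effect size by the design's sample-size factor: δ = d·√(n/2) = 1.10 × √(16/2) = 3.1113

δ ≈ 3.111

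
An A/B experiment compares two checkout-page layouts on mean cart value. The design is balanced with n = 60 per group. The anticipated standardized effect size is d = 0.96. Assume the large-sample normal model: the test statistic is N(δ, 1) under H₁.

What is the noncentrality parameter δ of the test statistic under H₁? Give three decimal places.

δ = d·√(n/2) = 0.96 × √(60/2) = 5.2581

δ ≈ 5.258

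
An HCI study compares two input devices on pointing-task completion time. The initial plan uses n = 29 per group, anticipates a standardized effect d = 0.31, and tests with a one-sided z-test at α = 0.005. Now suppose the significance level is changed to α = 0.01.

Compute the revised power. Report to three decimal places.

Power ≈ 0.126

δ = d·√(n/2) = 0.31 × √(29/2) = 1.1804 (unchanged). New critical value: z_{0.01} = 2.326.
Revised power = P(Z > 2.326 − δ) = Φ(-1.146) = 0.1259.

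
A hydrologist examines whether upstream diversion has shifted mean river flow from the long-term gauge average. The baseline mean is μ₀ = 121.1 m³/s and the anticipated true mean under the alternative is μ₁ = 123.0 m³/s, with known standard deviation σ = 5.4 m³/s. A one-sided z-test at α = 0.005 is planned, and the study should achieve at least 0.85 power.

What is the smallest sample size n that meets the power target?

Standardized effect: d = |μ₁ − μ₀| / σ = |123.0 − 121.1| / 5.4 = 0.3519
Set Φ(δ − 2.576) = 0.85; then δ − 2.576 = Φ⁻¹(0.85) = 1.036, giving δ = 3.612.
δ = d·√n ⇒ n = (δ/d)² = (3.612 / 0.3519)² = 105.40.
Round up to the next whole unit.

n = 106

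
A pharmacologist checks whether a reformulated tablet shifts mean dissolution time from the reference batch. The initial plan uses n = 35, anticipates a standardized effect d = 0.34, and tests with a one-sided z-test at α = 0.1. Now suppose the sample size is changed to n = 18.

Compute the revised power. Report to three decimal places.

Power ≈ 0.564

With n = 18: δ = d·√n = 0.34 × √18 = 1.4425. Critical value z_{0.1} = 1.282.
Revised power = Φ(δ − 1.282) = Φ(0.161) = 0.5639.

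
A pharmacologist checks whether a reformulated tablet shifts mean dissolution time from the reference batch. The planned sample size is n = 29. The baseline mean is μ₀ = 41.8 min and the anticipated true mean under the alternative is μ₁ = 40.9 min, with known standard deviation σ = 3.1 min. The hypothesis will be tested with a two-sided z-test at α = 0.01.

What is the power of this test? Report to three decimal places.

Power ≈ 0.156

Standardized effect: d = |μ₁ − μ₀| / σ = |40.9 − 41.8| / 3.1 = 0.2903
Noncentrality parameter: δ = d·√n = 0.2903 × √29 = 1.5634
Critical value for a two-sided test at α = 0.01: z_{α/2} = 2.576.
Power = Φ(δ − 2.576) + Φ(−δ − 2.576) = Φ(-1.012) + Φ(-4.139) = 0.1557 + 0.0000 = 0.1557.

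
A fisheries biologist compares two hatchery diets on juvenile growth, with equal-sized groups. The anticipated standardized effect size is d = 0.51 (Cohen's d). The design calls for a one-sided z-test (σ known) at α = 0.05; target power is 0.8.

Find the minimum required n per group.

n = 48 per group

For power 0.8 need Φ(δ − z_{0.05}) = 0.8, so δ = z_{0.05} + z_{0.20} = 1.645 + 0.842 = 2.486.
δ = d·√(n/2) ⇒ n = 2(δ/d)² = 2 × (2.486 / 0.51)² = 47.54.
Round up to the next whole unit.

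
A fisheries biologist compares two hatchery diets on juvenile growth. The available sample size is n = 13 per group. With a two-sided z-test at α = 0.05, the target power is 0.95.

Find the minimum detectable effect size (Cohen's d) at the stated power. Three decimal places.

Need Φ(δ − 1.960) = 0.95, so δ = 1.960 + 1.645 = 3.605.
(Lower-tail contribution to power is negligible for δ > 0.)
δ = d·√(n/2) ⇒ d = δ/√(n/2) = 3.605/√(13/2) = 1.4139.

d ≈ 1.414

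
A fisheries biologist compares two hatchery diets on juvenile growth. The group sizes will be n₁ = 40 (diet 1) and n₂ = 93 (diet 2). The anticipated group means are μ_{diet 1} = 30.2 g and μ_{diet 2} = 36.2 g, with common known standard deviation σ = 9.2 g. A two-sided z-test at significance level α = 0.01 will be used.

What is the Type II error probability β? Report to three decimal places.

Standardized effect: d = |μ_{diet 1} − μ_{diet 2}| / σ = |30.2 − 36.2| / 9.2 = 0.6522
Noncentrality parameter: δ = d / √(1/n₁ + 1/n₂) = 0.6522 / √(1/40 + 1/93) = 3.4491
Critical value for a two-sided test at α = 0.01: z_{α/2} = 2.576.
Power = Φ(δ − 2.576) + Φ(−δ − 2.576) = Φ(0.873) + Φ(-6.025) = 0.8087 + 0.0000 = 0.8087.
Type II error: β = 1 − power = 1 − 0.8087 = 0.1913.

β ≈ 0.191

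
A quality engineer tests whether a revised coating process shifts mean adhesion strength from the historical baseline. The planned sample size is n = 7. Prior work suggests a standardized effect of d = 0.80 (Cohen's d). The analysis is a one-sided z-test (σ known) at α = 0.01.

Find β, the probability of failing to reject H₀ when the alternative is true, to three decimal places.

Noncentrality parameter: δ = d·√n = 0.80 × √7 = 2.1166
Critical value for a one-sided test at α = 0.01: z_α = 2.326.
Power = Φ(δ − 2.326) = Φ(-0.210) = 0.4169.
Type II error: β = 1 − power = 1 − 0.4169 = 0.5831.

β ≈ 0.583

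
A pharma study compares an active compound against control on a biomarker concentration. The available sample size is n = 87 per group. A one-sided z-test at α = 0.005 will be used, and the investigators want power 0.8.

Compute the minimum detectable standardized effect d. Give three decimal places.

Need Φ(δ − 2.576) = 0.8, so δ = 2.576 + 0.842 = 3.417.
δ = d·√(n/2) ⇒ d = δ/√(n/2) = 3.417/√(87/2) = 0.5182.

d ≈ 0.518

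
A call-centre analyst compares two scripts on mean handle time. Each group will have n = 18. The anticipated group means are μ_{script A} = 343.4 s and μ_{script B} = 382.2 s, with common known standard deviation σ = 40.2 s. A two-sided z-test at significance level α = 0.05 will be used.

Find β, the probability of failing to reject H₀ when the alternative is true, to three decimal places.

Standardized effect: d = |μ_{script A} − μ_{script B}| / σ = |343.4 − 382.2| / 40.2 = 0.9652
Noncentrality parameter: δ = d·√(n/2) = 0.9652 × √(18/2) = 2.8955
Two-sided α = 0.05 → critical value z_{0.025} = 1.960.
Power = Φ(δ − 1.960) + Φ(−δ − 1.960) = Φ(0.936) + Φ(-4.855) = 0.8252 + 0.0000 = 0.8253.
Type II error: β = 1 − power = 1 − 0.8253 = 0.1747.

β ≈ 0.175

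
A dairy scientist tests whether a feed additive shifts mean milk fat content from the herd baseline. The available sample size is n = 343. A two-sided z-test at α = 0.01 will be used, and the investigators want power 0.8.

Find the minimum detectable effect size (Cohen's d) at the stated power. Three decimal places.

Need Φ(δ − 2.576) = 0.8, so δ = 2.576 + 0.842 = 3.417.
(The second rejection-region term Φ(−δ − z_{α/2}) is negligible and dropped.)
δ = d·√n ⇒ d = δ/√n = 3.417/√343 = 0.1845.

d ≈ 0.185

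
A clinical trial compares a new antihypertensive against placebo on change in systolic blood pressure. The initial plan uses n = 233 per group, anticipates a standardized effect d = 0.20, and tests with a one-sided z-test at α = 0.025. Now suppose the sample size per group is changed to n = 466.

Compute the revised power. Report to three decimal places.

Power ≈ 0.863

With n = 466 per group: δ = d·√(n/2) = 0.20 × √(466/2) = 3.0529. Critical value z_{0.025} = 1.960.
Revised power = Φ(δ − 1.960) = Φ(1.093) = 0.8628.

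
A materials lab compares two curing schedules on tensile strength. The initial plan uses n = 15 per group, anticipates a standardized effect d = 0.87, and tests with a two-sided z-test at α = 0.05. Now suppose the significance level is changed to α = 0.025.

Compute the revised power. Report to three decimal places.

Power ≈ 0.556

δ = d·√(n/2) = 0.87 × √(15/2) = 2.3826 (unchanged). New critical value: z_{0.0125} = 2.241.
Revised power = Φ(δ − 2.241) + Φ(−δ − 2.241) = Φ(0.141) + Φ(-4.624) = 0.5561 + 0.0000 = 0.5561.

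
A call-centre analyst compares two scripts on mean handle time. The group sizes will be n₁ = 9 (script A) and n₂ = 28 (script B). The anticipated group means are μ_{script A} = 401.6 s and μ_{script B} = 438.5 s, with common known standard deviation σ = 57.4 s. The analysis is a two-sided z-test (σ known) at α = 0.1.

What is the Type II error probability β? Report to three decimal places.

β ≈ 0.486

Standardized effect: d = |μ_{script A} − μ_{script B}| / σ = |401.6 − 438.5| / 57.4 = 0.6429
Noncentrality parameter: λ = d / √(1/n₁ + 1/n₂) = 0.6429 / √(1/9 + 1/28) = 1.6777
Two-sided α = 0.1 → critical value z_{0.05} = 1.645.
Power = Φ(λ − 1.645) + Φ(−λ − 1.645) = Φ(0.033) + Φ(-3.323) = 0.5131 + 0.0004 = 0.5135.
Type II error: β = 1 − power = 1 − 0.5135 = 0.4865.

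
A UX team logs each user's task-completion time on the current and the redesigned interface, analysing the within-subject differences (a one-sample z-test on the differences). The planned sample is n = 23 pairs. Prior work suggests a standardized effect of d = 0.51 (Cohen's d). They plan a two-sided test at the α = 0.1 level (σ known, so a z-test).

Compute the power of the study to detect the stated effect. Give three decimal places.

Noncentrality parameter: δ = d·√n = 0.51 × √23 = 2.4459
Two-sided α = 0.1 → critical value z_{0.05} = 1.645.
Power = Φ(δ − 1.645) + Φ(−δ − 1.645) = Φ(0.801) + Φ(-4.091) = 0.7884 + 0.0000 = 0.7885.

Power ≈ 0.788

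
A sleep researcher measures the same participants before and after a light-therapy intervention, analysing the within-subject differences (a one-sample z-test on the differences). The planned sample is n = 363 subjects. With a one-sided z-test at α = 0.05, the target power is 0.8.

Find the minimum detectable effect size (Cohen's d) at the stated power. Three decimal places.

d ≈ 0.131

Required noncentrality: δ = z_{0.05} + z_{0.20} = 1.645 + 0.842 = 2.486.
δ = d·√n ⇒ d = δ/√n = 2.486/√363 = 0.1305.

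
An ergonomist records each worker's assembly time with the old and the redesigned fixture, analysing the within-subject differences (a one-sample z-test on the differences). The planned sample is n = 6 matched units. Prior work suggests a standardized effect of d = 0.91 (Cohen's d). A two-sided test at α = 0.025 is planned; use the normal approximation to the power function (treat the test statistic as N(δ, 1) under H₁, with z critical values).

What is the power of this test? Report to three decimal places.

Power ≈ 0.495

Noncentrality parameter: δ = d·√n = 0.91 × √6 = 2.2290
Critical value for a two-sided test at α = 0.025: z_{α/2} = 2.241.
Power = Φ(δ − 2.241) + Φ(−δ − 2.241) = Φ(-0.012) + Φ(-4.470) = 0.4951 + 0.0000 = 0.4951.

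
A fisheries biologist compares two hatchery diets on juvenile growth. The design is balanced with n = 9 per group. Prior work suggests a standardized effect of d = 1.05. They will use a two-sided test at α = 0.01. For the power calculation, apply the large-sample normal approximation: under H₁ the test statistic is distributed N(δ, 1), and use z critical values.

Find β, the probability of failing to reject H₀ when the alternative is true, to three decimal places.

β ≈ 0.636

Noncentrality parameter: δ = d·√(n/2) = 1.05 × √(9/2) = 2.2274
Two-sided α = 0.01 → critical value z_{0.005} = 2.576.
Power = Φ(δ − 2.576) + Φ(−δ − 2.576) = Φ(-0.348) + Φ(-4.803) = 0.3638 + 0.0000 = 0.3638.
Type II error: β = 1 − power = 1 − 0.3638 = 0.6362.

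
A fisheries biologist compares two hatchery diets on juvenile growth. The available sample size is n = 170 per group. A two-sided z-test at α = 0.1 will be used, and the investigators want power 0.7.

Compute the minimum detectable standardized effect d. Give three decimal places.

d ≈ 0.235

Need Φ(δ − 1.645) = 0.7, so δ = 1.645 + 0.524 = 2.169.
(The second rejection-region term Φ(−δ − z_{α/2}) is negligible and dropped.)
δ = d·√(n/2) ⇒ d = δ/√(n/2) = 2.169/√(170/2) = 0.2353.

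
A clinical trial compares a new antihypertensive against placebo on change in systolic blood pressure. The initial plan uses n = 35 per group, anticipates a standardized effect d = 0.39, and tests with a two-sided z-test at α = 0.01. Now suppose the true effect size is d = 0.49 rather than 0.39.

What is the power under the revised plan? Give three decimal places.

With d = 0.49: δ = d·√(n/2) = 0.49 × √(35/2) = 2.0498. Critical value z_{0.005} = 2.576.
Revised power = Φ(δ − 2.576) + Φ(−δ − 2.576) = Φ(-0.526) + Φ(-4.626) = 0.2994 + 0.0000 = 0.2994.

Power ≈ 0.299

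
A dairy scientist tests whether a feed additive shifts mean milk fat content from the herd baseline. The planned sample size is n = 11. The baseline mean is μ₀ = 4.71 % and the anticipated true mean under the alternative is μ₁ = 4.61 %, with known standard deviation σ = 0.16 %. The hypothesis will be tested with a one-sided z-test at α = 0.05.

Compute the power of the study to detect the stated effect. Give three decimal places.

Power ≈ 0.666

Standardized effect: d = |μ₁ − μ₀| / σ = |4.61 − 4.71| / 0.16 = 0.6250
Noncentrality parameter: δ = d·√n = 0.6250 × √11 = 2.0729
One-sided α = 0.05 → critical value z_{0.05} = 1.645.
Power = P(Z > 1.645 − δ) = Φ(0.428) = 0.6657.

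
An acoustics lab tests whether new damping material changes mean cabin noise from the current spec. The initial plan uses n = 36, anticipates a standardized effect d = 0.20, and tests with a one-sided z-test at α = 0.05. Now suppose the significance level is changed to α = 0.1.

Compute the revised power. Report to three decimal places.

δ = d·√n = 0.20 × √36 = 1.2000 (unchanged). New critical value: z_{0.1} = 1.282.
Revised power = Φ(δ − 1.282) = Φ(-0.082) = 0.4675.

Power ≈ 0.468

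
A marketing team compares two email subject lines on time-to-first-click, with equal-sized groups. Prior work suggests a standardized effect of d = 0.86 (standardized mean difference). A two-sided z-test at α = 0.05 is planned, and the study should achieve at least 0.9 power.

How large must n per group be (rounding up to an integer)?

For power 0.9 need Φ(δ − z_{0.025}) = 0.9, so δ = z_{0.025} + z_{0.10} = 1.960 + 1.282 = 3.242.
(For δ > 0 the lower-tail rejection region contributes negligibly to power, so the one-term inversion is standard.)
δ = d·√(n/2) ⇒ n = 2(δ/d)² = 2 × (3.242 / 0.86)² = 28.41.
Rounding up, n = 29 per group.

n = 29 per group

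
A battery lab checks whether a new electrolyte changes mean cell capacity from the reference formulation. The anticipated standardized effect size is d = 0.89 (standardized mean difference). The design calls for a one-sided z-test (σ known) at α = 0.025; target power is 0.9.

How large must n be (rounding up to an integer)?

n = 14

For power 0.9 need Φ(δ − z_{0.025}) = 0.9, so δ = z_{0.025} + z_{0.10} = 1.960 + 1.282 = 3.242.
δ = d·√n ⇒ n = (δ/d)² = (3.242 / 0.89)² = 13.27.
Round up to the next whole unit.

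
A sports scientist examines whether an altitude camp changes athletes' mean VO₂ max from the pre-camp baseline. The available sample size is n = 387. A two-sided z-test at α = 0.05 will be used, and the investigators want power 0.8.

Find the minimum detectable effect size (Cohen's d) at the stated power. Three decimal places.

d ≈ 0.142

Need Φ(δ − 1.960) = 0.8, so δ = 1.960 + 0.842 = 2.802.
(Lower-tail contribution to power is negligible for δ > 0.)
δ = d·√n ⇒ d = δ/√n = 2.802/√387 = 0.1424.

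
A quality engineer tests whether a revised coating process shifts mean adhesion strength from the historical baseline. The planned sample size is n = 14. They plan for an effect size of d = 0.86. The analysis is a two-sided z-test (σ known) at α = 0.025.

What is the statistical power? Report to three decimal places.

Noncentrality parameter: δ = d·√n = 0.86 × √14 = 3.2178
Two-sided α = 0.025 → critical value z_{0.0125} = 2.241.
Power = Φ(δ − 2.241) + Φ(−δ − 2.241) = Φ(0.976) + Φ(-5.459) = 0.8356 + 0.0000 = 0.8356.

Power ≈ 0.836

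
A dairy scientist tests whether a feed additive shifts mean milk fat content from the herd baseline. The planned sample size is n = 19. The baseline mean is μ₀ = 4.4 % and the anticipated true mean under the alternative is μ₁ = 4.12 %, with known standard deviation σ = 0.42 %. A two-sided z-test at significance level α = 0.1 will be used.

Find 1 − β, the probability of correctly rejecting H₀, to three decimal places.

Standardized effect: d = |μ₁ − μ₀| / σ = |4.12 − 4.4| / 0.42 = 0.6667
Noncentrality parameter: δ = d·√n = 0.6667 × √19 = 2.9059
Two-sided α = 0.1 → critical value z_{0.05} = 1.645.
Power = Φ(δ − 1.645) + Φ(−δ − 1.645) = Φ(1.261) + Φ(-4.551) = 0.8964 + 0.0000 = 0.8964.

Power ≈ 0.896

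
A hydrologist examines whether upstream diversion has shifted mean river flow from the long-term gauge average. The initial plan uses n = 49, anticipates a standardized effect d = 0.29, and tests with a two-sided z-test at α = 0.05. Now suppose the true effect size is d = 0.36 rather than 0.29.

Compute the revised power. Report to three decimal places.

Power ≈ 0.712

With d = 0.36: δ = d·√n = 0.36 × √49 = 2.5200. Critical value z_{0.025} = 1.960.
Revised power = Φ(δ − 1.960) + Φ(−δ − 1.960) = Φ(0.560) + Φ(-4.480) = 0.7123 + 0.0000 = 0.7123.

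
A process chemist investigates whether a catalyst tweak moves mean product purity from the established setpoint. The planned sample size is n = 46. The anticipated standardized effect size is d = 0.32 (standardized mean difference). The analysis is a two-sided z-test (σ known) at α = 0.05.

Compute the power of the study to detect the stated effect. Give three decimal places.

Noncentrality parameter: δ = d·√n = 0.32 × √46 = 2.1703
Critical value for a two-sided test at α = 0.05: z_{α/2} = 1.960.
Power = Φ(δ − 1.960) + Φ(−δ − 1.960) = Φ(0.210) + Φ(-4.130) = 0.5833 + 0.0000 = 0.5833.

Power ≈ 0.583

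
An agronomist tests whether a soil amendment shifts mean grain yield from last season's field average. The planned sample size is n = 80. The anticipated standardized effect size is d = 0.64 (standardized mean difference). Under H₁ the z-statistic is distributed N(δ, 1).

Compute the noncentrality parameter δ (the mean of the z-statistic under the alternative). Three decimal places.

δ ≈ 5.724

The noncentrality parameter scales effect size by the design's sample-size factor: δ = d·√n = 0.64 × √80 = 5.7243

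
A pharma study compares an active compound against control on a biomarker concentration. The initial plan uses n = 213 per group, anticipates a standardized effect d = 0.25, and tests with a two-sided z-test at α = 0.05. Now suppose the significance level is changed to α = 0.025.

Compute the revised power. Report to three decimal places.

δ = d·√(n/2) = 0.25 × √(213/2) = 2.5800 (unchanged). New critical value: z_{0.0125} = 2.241.
Revised power = Φ(δ − 2.241) + Φ(−δ − 2.241) = Φ(0.339) + Φ(-4.821) = 0.6325 + 0.0000 = 0.6325.

Power ≈ 0.633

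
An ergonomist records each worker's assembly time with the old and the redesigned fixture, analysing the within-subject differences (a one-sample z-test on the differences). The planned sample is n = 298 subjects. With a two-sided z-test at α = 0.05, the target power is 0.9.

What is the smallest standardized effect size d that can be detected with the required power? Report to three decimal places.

Required noncentrality: δ = z_{0.025} + z_{0.10} = 1.960 + 1.282 = 3.242.
(The second rejection-region term Φ(−δ − z_{α/2}) is negligible and dropped.)
δ = d·√n ⇒ d = δ/√n = 3.242/√298 = 0.1878.

d ≈ 0.188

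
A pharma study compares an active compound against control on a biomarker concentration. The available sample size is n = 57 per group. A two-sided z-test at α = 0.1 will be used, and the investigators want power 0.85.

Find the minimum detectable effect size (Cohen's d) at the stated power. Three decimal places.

d ≈ 0.502

Need Φ(δ − 1.645) = 0.85, so δ = 1.645 + 1.036 = 2.681.
(Lower-tail contribution to power is negligible for δ > 0.)
δ = d·√(n/2) ⇒ d = δ/√(n/2) = 2.681/√(57/2) = 0.5023.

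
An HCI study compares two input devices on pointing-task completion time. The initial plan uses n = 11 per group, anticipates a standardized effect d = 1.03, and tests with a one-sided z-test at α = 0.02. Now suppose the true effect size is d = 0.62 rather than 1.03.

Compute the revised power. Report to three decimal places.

With d = 0.62: δ = d·√(n/2) = 0.62 × √(11/2) = 1.4540. Critical value z_{0.02} = 2.054.
Revised power = Φ(δ − 2.054) = Φ(-0.600) = 0.2743.

Power ≈ 0.274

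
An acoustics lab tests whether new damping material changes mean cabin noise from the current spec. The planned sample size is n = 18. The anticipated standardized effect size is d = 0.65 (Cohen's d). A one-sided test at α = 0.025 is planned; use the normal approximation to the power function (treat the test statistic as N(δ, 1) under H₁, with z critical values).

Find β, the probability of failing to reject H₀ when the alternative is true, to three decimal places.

β ≈ 0.213

Noncentrality parameter: δ = d·√n = 0.65 × √18 = 2.7577
One-sided α = 0.025 → critical value z_{0.025} = 1.960.
Power = P(Z > 1.960 − δ) = Φ(0.798) = 0.7875.
Type II error: β = 1 − power = 1 − 0.7875 = 0.2125.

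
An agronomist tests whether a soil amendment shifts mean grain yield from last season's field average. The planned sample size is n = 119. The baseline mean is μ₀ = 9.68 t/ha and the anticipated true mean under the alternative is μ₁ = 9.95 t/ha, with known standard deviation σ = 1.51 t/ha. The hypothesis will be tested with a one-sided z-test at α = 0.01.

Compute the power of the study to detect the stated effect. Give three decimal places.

Standardized effect: d = |μ₁ − μ₀| / σ = |9.95 − 9.68| / 1.51 = 0.1788
Noncentrality parameter: δ = d·√n = 0.1788 × √119 = 1.9506
Critical value for a one-sided test at α = 0.01: z_α = 2.326.
Power = P(Z > 2.326 − δ) = Φ(-0.376) = 0.3535.

Power ≈ 0.354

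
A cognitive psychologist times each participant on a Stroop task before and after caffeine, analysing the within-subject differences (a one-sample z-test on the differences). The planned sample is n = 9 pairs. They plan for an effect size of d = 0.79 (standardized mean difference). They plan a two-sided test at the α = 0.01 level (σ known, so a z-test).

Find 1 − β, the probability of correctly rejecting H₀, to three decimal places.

Power ≈ 0.418

Noncentrality parameter: δ = d·√n = 0.79 × √9 = 2.3700
Two-sided α = 0.01 → critical value z_{0.005} = 2.576.
Power = Φ(δ − 2.576) + Φ(−δ − 2.576) = Φ(-0.206) + Φ(-4.946) = 0.4185 + 0.0000 = 0.4185.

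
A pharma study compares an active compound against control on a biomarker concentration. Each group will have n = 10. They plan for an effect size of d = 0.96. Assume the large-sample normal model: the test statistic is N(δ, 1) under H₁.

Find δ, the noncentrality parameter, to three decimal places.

δ = d·√(n/2) = 0.96 × √(10/2) = 2.1466

δ ≈ 2.147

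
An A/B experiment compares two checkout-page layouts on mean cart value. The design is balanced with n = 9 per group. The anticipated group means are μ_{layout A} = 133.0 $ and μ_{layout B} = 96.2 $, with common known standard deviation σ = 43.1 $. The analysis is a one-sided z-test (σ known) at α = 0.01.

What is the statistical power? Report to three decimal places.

Power ≈ 0.303

Standardized effect: d = |μ_{layout A} − μ_{layout B}| / σ = |133.0 − 96.2| / 43.1 = 0.8538
Noncentrality parameter: δ = d·√(n/2) = 0.8538 × √(9/2) = 1.8112
One-sided α = 0.01 → critical value z_{0.01} = 2.326.
Power = P(Z > 2.326 − δ) = Φ(-0.515) = 0.3032.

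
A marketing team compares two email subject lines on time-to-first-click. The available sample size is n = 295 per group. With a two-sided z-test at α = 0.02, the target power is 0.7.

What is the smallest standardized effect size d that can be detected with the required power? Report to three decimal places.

Need Φ(δ − 2.326) = 0.7, so δ = 2.326 + 0.524 = 2.851.
(The second rejection-region term Φ(−δ − z_{α/2}) is negligible and dropped.)
δ = d·√(n/2) ⇒ d = δ/√(n/2) = 2.851/√(295/2) = 0.2347.

d ≈ 0.235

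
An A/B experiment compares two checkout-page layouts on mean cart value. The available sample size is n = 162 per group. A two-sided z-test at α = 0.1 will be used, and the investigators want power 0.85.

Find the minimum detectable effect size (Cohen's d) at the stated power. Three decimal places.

Need Φ(δ − 1.645) = 0.85, so δ = 1.645 + 1.036 = 2.681.
(Lower-tail contribution to power is negligible for δ > 0.)
δ = d·√(n/2) ⇒ d = δ/√(n/2) = 2.681/√(162/2) = 0.2979.

d ≈ 0.298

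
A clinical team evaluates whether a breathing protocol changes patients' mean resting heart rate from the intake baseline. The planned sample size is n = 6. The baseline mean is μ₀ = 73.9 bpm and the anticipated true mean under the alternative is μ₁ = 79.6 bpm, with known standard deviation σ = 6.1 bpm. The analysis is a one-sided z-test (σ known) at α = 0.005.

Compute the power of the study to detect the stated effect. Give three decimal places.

Standardized effect: d = |μ₁ − μ₀| / σ = |79.6 − 73.9| / 6.1 = 0.9344
Noncentrality parameter: δ = d·√n = 0.9344 × √6 = 2.2889
One-sided α = 0.005 → critical value z_{0.005} = 2.576.
Power = P(Z > 2.576 − δ) = Φ(-0.287) = 0.3871.

Power ≈ 0.387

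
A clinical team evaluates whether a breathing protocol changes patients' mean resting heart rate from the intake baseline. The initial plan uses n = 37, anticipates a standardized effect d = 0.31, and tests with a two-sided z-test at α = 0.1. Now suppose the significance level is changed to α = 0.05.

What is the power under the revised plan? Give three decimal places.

Power ≈ 0.470

δ = d·√n = 0.31 × √37 = 1.8857 (unchanged). New critical value: z_{0.025} = 1.960.
Revised power = Φ(δ − 1.960) + Φ(−δ − 1.960) = Φ(-0.074) + Φ(-3.846) = 0.4704 + 0.0001 = 0.4704.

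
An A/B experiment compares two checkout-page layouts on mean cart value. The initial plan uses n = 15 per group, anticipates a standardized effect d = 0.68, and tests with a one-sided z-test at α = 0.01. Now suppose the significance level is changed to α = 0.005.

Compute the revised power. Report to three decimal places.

Power ≈ 0.238

δ = d·√(n/2) = 0.68 × √(15/2) = 1.8623 (unchanged). New critical value: z_{0.005} = 2.576.
Revised power = P(Z > 2.576 − δ) = Φ(-0.714) = 0.2377.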